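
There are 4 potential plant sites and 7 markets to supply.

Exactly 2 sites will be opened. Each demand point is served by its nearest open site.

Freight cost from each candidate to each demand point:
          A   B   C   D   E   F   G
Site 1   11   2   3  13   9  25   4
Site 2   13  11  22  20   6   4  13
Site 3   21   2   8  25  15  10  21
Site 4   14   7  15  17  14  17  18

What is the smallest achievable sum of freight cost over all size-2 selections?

Open {Site 1, Site 2}.
  A→Site 1 11, B→Site 1 2, C→Site 1 3, D→Site 1 13, E→Site 2 6, F→Site 2 4, G→Site 1 4  ⇒ total 43.
Compare {Site 1, Site 3}: total 52.
Compare {Site 1, Site 4}: total 59.
No size-2 selection does better; minimum is 43.

43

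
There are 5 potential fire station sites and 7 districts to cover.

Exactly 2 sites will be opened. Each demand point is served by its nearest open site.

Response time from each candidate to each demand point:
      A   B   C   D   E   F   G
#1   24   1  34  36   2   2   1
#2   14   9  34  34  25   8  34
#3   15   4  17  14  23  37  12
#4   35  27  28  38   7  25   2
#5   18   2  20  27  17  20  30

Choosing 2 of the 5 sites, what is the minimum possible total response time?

52

Open {#1, #3}.
  A→#3 15, B→#1 1, C→#3 17, D→#3 14, E→#1 2, F→#1 2, G→#1 1  ⇒ total 52.
Compare {#1, #5}: total 71.
Compare {#3, #4}: total 84.
No size-2 selection does better; minimum is 52.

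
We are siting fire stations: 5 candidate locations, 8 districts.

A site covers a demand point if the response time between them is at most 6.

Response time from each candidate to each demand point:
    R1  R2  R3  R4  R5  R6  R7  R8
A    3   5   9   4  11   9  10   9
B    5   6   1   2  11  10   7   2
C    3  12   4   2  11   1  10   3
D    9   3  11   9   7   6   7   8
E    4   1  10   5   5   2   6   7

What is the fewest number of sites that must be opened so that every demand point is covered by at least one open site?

2

Coverage sets (demand points within 6 of each site):
  A: {R1, R2, R4}
  B: {R1, R2, R3, R4, R8}
  C: {R1, R3, R4, R6, R8}
  D: {R2, R6}
  E: {R1, R2, R4, R5, R6, R7}
No single site covers all 8 demand points.
But {B, E} covers everything, so the minimum is 2.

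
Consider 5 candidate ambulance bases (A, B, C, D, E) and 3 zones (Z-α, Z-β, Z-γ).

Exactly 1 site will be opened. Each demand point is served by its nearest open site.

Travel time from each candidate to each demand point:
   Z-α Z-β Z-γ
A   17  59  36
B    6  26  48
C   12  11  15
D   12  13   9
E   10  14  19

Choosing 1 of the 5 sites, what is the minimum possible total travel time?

34

Open {D}.
  Z-α→D 12, Z-β→D 13, Z-γ→D 9  ⇒ total 34.
Compare {C}: total 38.
Compare {E}: total 43.
No size-1 selection does better; minimum is 34.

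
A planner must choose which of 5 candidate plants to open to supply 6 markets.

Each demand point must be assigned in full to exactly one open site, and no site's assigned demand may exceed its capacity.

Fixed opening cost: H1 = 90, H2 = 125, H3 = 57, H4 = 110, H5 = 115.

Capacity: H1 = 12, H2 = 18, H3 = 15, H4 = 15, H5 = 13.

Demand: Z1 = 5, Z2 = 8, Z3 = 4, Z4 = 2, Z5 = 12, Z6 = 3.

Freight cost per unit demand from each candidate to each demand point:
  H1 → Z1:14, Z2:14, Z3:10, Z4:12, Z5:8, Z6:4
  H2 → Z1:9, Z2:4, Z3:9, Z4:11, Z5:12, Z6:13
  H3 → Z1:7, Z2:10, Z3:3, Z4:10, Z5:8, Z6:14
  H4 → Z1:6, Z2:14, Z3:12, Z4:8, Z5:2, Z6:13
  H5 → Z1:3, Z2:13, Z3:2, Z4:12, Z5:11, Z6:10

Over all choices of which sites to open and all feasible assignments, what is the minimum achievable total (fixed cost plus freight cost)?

450

Open {H2, H3, H4}; cheapest assignment that respects the capacities:
  H2 (cap 18, load 11): Z2, Z6 — cost 8×4 + 3×13 = 71
  H3 (cap 15, load 9): Z1, Z3 — cost 5×7 + 4×3 = 47
  H4 (cap 15, load 14): Z4, Z5 — cost 2×8 + 12×2 = 40
  Shipping 158, fixed 292 → total 450.
  Any other capacity-feasible assignment to {H2, H3, H4} ships for at least 158.
Compare {H3, H4, H5}: its best feasible assignment gives total 455.
Compare {H1, H3, H4}: its best feasible assignment gives total 464.
Every other set of open sites that can feasibly serve all demand totals ≥ 455 even under its best assignment. Minimum: 450.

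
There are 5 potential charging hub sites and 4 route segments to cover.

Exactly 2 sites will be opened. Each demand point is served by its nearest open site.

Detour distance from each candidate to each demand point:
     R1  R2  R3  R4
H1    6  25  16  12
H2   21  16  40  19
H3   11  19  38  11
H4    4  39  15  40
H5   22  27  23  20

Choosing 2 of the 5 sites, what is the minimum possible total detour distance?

49

Open {H3, H4}.
  R1→H4 4, R2→H3 19, R3→H4 15, R4→H3 11  ⇒ total 49.
Compare {H1, H2}: total 50.
Compare {H1, H3}: total 52.
No size-2 selection does better; minimum is 49.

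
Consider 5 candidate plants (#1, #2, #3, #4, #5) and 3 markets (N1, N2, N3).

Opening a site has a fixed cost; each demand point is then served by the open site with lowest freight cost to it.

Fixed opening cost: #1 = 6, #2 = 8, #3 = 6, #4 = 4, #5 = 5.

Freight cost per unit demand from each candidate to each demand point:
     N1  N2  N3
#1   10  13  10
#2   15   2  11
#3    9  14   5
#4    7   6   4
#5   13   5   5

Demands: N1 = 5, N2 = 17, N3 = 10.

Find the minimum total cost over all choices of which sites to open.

Open {#2, #4}: assign each demand point to its cheapest open site.
  N1→#4 5×7=35, N2→#2 17×2=34, N3→#4 10×4=40
  freight cost 109, fixed 12 → total 121.
Compare {#2, #4, #5}: freight cost 109 + fixed 17 = 126.
Compare {#1, #2, #4}: freight cost 109 + fixed 18 = 127.
Compare {#2, #3, #4}: freight cost 109 + fixed 18 = 127.
All other subsets cost ≥ 126. Minimum total cost: 121.

121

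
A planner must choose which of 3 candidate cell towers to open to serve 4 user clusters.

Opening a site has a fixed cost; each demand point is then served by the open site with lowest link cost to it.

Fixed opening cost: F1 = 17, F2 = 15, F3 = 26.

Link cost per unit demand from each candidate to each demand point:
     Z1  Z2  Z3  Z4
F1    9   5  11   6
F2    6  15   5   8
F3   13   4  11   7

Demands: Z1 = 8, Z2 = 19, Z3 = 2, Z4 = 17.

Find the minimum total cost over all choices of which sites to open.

287

Open {F1, F2}: assign each demand point to its cheapest open site.
  Z1→F2 8×6=48, Z2→F1 19×5=95, Z3→F2 2×5=10, Z4→F1 17×6=102
  link cost 255, fixed 32 → total 287.
Compare {F2, F3}: link cost 253 + fixed 41 = 294.
Compare {F1, F2, F3}: link cost 236 + fixed 58 = 294.
Compare {F1}: link cost 291 + fixed 17 = 308.
All other subsets cost ≥ 294. Minimum total cost: 287.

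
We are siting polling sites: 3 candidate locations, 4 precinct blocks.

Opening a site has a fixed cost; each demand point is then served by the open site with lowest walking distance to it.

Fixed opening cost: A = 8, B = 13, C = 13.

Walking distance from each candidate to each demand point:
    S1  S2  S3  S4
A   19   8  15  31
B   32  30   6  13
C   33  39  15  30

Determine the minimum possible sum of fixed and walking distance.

Open {A, B}: assign each demand point to its cheapest open site.
  S1→A 19, S2→A 8, S3→B 6, S4→B 13
  walking distance 46, fixed 21 → total 67.
Compare {A, B, C}: walking distance 46 + fixed 34 = 80.
Compare {A}: walking distance 73 + fixed 8 = 81.
Compare {A, C}: walking distance 72 + fixed 21 = 93.
All other subsets cost ≥ 80. Minimum total cost: 67.

67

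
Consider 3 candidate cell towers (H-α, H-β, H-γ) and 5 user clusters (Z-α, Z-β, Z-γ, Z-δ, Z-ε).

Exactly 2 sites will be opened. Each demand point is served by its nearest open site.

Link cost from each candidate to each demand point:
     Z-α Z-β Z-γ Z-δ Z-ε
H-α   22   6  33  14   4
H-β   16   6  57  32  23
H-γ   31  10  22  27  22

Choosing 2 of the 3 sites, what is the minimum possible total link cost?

68

Open {H-α, H-γ}.
  Z-α→H-α 22, Z-β→H-α 6, Z-γ→H-γ 22, Z-δ→H-α 14, Z-ε→H-α 4  ⇒ total 68.
Compare {H-α, H-β}: total 73.
Compare {H-β, H-γ}: total 93.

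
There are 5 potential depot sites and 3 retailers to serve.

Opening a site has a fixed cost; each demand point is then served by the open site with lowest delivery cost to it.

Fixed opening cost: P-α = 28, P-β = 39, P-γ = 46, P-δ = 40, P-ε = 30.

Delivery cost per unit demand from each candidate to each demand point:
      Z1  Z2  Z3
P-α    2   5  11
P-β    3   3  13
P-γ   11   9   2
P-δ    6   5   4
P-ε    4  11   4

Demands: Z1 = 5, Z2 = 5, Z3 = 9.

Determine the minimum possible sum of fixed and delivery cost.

Open {P-α, P-γ}: assign each demand point to its cheapest open site.
  Z1→P-α 5×2=10, Z2→P-α 5×5=25, Z3→P-γ 9×2=18
  delivery cost 53, fixed 74 → total 127.
Compare {P-α, P-ε}: delivery cost 71 + fixed 58 = 129.
Compare {P-δ}: delivery cost 91 + fixed 40 = 131.
Compare {P-β, P-γ}: delivery cost 48 + fixed 85 = 133.
All other subsets cost ≥ 129. Minimum total cost: 127.

127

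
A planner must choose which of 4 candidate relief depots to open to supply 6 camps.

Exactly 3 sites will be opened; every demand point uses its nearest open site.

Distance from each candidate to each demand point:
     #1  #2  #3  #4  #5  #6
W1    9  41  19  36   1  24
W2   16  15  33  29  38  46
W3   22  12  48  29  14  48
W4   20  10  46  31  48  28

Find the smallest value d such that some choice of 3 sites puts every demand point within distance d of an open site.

29

Open {W1, W2, W3}.
  Farthest demand point is #4 at distance 29 (to W2); all others are ≤ 29.
With {W1, W2, W4} the worst case is 29.
With {W1, W3, W4} the worst case is 29.
No size-3 selection achieves below 29.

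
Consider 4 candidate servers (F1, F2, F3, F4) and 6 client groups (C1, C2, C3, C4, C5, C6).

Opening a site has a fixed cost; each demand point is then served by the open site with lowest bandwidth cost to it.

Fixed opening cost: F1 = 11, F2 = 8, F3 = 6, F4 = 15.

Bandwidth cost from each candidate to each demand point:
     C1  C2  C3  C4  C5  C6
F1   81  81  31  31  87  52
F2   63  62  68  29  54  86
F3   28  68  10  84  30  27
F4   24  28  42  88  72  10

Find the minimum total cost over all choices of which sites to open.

160

Open {F2, F3, F4}: assign each demand point to its cheapest open site.
  C1→F4 24, C2→F4 28, C3→F3 10, C4→F2 29, C5→F3 30, C6→F4 10
  bandwidth cost 131, fixed 29 → total 160.
Compare {F1, F3, F4}: bandwidth cost 133 + fixed 32 = 165.
Compare {F1, F2, F3, F4}: bandwidth cost 131 + fixed 40 = 171.
Compare {F2, F3}: bandwidth cost 186 + fixed 14 = 200.
All other subsets cost ≥ 165. Minimum total cost: 160.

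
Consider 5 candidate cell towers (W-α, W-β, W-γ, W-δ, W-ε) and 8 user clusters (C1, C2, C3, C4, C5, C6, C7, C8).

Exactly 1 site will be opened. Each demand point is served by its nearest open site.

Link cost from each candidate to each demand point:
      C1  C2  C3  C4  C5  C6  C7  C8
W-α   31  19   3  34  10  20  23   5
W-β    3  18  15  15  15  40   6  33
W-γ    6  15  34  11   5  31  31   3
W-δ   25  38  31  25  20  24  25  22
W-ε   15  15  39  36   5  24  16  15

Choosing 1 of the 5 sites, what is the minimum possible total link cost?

Open {W-γ}.
  C1→W-γ 6, C2→W-γ 15, C3→W-γ 34, C4→W-γ 11, C5→W-γ 5, C6→W-γ 31, C7→W-γ 31, C8→W-γ 3  ⇒ total 136.
Compare {W-α}: total 145.
Compare {W-β}: total 145.
No size-1 selection does better; minimum is 136.

136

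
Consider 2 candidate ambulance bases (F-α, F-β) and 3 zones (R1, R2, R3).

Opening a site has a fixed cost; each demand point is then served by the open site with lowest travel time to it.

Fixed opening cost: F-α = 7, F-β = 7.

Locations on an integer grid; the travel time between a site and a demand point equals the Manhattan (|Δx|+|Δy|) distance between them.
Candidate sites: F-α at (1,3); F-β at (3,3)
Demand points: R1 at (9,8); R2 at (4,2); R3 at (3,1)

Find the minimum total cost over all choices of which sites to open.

Open {F-β}: assign each demand point to its cheapest open site.
  R1→F-β 11, R2→F-β 2, R3→F-β 2
  travel time 15, fixed 7 → total 22.
Compare {F-α}: travel time 21 + fixed 7 = 28.
Compare {F-α, F-β}: travel time 15 + fixed 14 = 29.

22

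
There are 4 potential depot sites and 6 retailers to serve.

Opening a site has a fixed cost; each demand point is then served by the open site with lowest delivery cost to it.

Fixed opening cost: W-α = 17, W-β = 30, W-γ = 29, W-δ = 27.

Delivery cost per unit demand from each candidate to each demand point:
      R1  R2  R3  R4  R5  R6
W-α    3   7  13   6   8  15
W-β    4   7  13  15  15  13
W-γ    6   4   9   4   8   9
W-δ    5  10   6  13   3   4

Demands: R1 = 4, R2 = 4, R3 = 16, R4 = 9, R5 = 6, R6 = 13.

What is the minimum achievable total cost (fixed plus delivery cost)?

294

Open {W-γ, W-δ}: assign each demand point to its cheapest open site.
  R1→W-δ 4×5=20, R2→W-γ 4×4=16, R3→W-δ 16×6=96, R4→W-γ 9×4=36, R5→W-δ 6×3=18, R6→W-δ 13×4=52
  delivery cost 238, fixed 56 → total 294.
Compare {W-α, W-γ, W-δ}: delivery cost 230 + fixed 73 = 303.
Compare {W-α, W-δ}: delivery cost 260 + fixed 44 = 304.
Compare {W-β, W-γ, W-δ}: delivery cost 234 + fixed 86 = 320.
All other subsets cost ≥ 303. Minimum total cost: 294.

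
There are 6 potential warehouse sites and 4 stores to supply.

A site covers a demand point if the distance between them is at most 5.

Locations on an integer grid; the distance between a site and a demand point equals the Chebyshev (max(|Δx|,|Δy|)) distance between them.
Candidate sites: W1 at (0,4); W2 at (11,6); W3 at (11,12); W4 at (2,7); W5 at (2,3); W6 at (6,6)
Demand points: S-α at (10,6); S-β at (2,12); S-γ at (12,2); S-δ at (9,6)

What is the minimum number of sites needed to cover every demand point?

Coverage sets (demand points within 5 of each site):
  W1: {}
  W2: {S-α, S-γ, S-δ}
  W3: {}
  W4: {S-β}
  W5: {}
  W6: {S-α, S-δ}
No single site covers all 4 demand points.
But {W2, W4} covers everything, so the minimum is 2.

2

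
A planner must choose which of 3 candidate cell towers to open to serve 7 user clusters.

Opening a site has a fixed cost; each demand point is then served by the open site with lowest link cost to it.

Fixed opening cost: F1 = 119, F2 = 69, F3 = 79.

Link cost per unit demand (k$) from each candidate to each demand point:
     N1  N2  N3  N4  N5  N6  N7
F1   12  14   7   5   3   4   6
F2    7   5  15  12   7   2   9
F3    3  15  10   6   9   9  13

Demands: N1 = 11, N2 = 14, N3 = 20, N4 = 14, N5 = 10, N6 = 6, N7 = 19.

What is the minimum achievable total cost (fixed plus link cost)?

Open {F1, F2}: assign each demand point to its cheapest open site.
  N1→F2 11×7=77, N2→F2 14×5=70, N3→F1 20×7=140, N4→F1 14×5=70, N5→F1 10×3=30, N6→F2 6×2=12, N7→F1 19×6=114
  link cost 513, fixed 188 → total 701.
Compare {F1, F2, F3}: link cost 469 + fixed 267 = 736.
Compare {F2, F3}: link cost 640 + fixed 148 = 788.
Compare {F1, F3}: link cost 607 + fixed 198 = 805.
All other subsets cost ≥ 736. Minimum total cost: 701.

701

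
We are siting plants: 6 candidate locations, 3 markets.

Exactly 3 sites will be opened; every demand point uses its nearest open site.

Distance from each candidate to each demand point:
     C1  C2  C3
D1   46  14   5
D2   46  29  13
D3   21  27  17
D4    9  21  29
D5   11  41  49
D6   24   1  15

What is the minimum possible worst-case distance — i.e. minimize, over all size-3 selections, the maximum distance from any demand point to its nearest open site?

Open {D1, D4, D6}.
  Farthest demand point is C1 at distance 9 (to D4); all others are ≤ 9.
With {D1, D5, D6} the worst case is 11.
With {D2, D4, D6} the worst case is 13.
No size-3 selection achieves below 9.

9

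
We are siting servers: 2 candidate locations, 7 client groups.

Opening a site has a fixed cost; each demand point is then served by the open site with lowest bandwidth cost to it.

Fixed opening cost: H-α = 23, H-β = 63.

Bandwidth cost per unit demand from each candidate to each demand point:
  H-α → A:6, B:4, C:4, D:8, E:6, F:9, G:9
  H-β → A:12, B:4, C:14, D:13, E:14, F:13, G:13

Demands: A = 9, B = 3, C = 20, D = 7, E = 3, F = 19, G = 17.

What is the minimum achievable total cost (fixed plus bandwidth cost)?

Open {H-α}: assign each demand point to its cheapest open site.
  A→H-α 9×6=54, B→H-α 3×4=12, C→H-α 20×4=80, D→H-α 7×8=56, E→H-α 3×6=18, F→H-α 19×9=171, G→H-α 17×9=153
  bandwidth cost 544, fixed 23 → total 567.
Compare {H-α, H-β}: bandwidth cost 544 + fixed 86 = 630.
Compare {H-β}: bandwidth cost 1001 + fixed 63 = 1064.

567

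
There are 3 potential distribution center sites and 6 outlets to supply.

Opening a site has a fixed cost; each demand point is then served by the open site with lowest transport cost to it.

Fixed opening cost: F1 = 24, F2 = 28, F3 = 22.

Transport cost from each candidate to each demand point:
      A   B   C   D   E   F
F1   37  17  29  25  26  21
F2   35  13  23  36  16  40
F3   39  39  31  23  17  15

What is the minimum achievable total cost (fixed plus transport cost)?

175

Open {F2, F3}: assign each demand point to its cheapest open site.
  A→F2 35, B→F2 13, C→F2 23, D→F3 23, E→F2 16, F→F3 15
  transport cost 125, fixed 50 → total 175.
Compare {F1}: transport cost 155 + fixed 24 = 179.
Compare {F1, F3}: transport cost 138 + fixed 46 = 184.
Compare {F1, F2}: transport cost 133 + fixed 52 = 185.
All other subsets cost ≥ 179. Minimum total cost: 175.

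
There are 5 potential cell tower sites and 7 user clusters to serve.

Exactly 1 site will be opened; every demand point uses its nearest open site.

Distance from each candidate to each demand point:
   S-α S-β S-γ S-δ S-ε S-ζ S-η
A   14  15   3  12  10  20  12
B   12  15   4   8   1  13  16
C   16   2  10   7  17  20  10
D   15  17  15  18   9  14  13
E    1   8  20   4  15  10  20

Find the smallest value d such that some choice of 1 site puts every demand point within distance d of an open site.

Open {B}.
  Farthest demand point is S-η at distance 16 (to B); all others are ≤ 16.
With {D} the worst case is 18.
With {A} the worst case is 20.
No size-1 selection achieves below 16.

16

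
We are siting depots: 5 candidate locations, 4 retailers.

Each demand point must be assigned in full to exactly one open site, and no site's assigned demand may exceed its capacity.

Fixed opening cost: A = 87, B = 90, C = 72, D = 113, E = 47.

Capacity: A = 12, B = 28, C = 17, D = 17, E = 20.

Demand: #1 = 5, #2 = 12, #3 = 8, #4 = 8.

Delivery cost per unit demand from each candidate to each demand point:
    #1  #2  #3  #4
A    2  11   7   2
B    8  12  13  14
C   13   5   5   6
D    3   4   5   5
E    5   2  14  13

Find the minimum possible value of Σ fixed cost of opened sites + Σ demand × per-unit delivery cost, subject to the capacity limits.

Open {C, E}; cheapest assignment that respects the capacities:
  C (cap 17, load 16): #3, #4 — cost 8×5 + 8×6 = 88
  E (cap 20, load 17): #1, #2 — cost 5×5 + 12×2 = 49
  Shipping 137, fixed 119 → total 256.
  Any other capacity-feasible assignment to {C, E} ships for at least 137.
Compare {D, E}: its best feasible assignment gives total 289.
Compare {A, C, E}: its best feasible assignment gives total 311.
Every other set of open sites that can feasibly serve all demand totals ≥ 289 even under its best assignment. Minimum: 256.

256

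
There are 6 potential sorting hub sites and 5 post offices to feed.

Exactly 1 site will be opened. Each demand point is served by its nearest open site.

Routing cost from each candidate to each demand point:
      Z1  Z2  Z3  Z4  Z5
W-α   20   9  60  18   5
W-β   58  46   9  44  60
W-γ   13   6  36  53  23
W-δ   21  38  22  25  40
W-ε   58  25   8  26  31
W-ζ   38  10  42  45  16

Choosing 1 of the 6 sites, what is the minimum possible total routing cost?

112

Open {W-α}.
  Z1→W-α 20, Z2→W-α 9, Z3→W-α 60, Z4→W-α 18, Z5→W-α 5  ⇒ total 112.
Compare {W-γ}: total 131.
Compare {W-δ}: total 146.
No size-1 selection does better; minimum is 112.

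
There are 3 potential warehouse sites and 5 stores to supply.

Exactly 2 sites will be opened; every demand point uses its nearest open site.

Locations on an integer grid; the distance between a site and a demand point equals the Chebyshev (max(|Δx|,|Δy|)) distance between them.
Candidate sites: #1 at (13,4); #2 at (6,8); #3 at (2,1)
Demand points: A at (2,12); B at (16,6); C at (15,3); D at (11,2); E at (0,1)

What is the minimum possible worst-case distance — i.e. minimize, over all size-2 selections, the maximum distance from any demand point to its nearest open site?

7

Open {#1, #2}.
  Farthest demand point is E at distance 7 (to #2); all others are ≤ 7.
With {#2, #3} the worst case is 10.
With {#1, #3} the worst case is 11.
No size-2 selection achieves below 7.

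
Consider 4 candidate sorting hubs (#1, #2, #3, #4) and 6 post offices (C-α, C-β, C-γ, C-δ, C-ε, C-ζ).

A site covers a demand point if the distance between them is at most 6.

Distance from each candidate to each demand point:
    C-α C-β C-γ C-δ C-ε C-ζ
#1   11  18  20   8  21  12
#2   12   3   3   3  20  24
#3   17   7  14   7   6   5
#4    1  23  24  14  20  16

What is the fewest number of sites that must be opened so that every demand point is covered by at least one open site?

Coverage sets (demand points within 6 of each site):
  #1: {}
  #2: {C-β, C-γ, C-δ}
  #3: {C-ε, C-ζ}
  #4: {C-α}
No 2 sites suffice: every size-2 union leaves at least one demand point uncovered.
But {#2, #3, #4} covers everything, so the minimum is 3.

3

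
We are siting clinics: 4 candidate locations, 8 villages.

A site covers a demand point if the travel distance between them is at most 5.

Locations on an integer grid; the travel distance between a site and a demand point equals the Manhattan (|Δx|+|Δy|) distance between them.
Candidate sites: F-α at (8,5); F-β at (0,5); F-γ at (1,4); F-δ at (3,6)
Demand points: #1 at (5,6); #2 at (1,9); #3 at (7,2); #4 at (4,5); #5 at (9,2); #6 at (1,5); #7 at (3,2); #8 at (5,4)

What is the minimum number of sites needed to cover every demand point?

Coverage sets (demand points within 5 of each site):
  F-α: {#1, #3, #4, #5, #8}
  F-β: {#2, #4, #6}
  F-γ: {#2, #4, #6, #7, #8}
  F-δ: {#1, #2, #4, #6, #7, #8}
No single site covers all 8 demand points.
But {F-α, F-γ} covers everything, so the minimum is 2.

2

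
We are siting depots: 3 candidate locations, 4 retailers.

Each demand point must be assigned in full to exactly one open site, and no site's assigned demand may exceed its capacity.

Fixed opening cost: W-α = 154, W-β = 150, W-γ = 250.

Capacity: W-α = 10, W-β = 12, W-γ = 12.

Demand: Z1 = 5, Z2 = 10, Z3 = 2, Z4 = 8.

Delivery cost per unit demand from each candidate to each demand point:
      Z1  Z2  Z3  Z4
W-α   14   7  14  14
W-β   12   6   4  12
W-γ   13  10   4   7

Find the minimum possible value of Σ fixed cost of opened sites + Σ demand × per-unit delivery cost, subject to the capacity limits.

Open {W-α, W-β, W-γ}; cheapest assignment that respects the capacities:
  W-α (cap 10, load 5): Z1 — cost 5×14 = 70
  W-β (cap 12, load 12): Z2, Z3 — cost 10×6 + 2×4 = 68
  W-γ (cap 12, load 8): Z4 — cost 8×7 = 56
  Shipping 194, fixed 554 → total 748.
  Any other capacity-feasible assignment to {W-α, W-β, W-γ} ships for at least 194.
Total demand is 25 and no other set of sites has combined capacity ≥ 25, so {W-α, W-β, W-γ} is the only feasible choice of open sites. Minimum: 748.

748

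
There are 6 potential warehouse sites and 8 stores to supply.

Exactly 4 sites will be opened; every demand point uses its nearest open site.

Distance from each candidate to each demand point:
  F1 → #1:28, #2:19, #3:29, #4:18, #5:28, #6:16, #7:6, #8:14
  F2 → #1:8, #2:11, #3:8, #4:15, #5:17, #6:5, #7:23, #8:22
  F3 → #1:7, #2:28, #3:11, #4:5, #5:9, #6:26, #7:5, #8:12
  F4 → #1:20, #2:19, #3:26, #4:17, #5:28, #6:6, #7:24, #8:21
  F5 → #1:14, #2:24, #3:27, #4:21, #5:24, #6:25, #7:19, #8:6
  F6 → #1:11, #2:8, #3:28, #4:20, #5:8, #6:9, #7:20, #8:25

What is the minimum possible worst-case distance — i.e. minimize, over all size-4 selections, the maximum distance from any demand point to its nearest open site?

8

Open {F2, F3, F5, F6}.
  Farthest demand point is #2 at distance 8 (to F6); all others are ≤ 8.
With {F1, F2, F3, F5} the worst case is 11.
With {F1, F3, F5, F6} the worst case is 11.
No size-4 selection achieves below 8.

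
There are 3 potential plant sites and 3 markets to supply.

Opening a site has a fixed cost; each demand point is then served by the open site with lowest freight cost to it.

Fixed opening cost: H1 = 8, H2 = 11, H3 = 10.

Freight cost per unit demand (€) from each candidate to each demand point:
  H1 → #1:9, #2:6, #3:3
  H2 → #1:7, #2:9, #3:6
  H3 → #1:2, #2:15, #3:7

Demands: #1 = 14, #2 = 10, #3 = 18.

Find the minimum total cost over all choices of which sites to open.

160

Open {H1, H3}: assign each demand point to its cheapest open site.
  #1→H3 14×2=28, #2→H1 10×6=60, #3→H1 18×3=54
  freight cost 142, fixed 18 → total 160.
Compare {H1, H2, H3}: freight cost 142 + fixed 29 = 171.
Compare {H1, H2}: freight cost 212 + fixed 19 = 231.
Compare {H2, H3}: freight cost 226 + fixed 21 = 247.
All other subsets cost ≥ 171. Minimum total cost: 160.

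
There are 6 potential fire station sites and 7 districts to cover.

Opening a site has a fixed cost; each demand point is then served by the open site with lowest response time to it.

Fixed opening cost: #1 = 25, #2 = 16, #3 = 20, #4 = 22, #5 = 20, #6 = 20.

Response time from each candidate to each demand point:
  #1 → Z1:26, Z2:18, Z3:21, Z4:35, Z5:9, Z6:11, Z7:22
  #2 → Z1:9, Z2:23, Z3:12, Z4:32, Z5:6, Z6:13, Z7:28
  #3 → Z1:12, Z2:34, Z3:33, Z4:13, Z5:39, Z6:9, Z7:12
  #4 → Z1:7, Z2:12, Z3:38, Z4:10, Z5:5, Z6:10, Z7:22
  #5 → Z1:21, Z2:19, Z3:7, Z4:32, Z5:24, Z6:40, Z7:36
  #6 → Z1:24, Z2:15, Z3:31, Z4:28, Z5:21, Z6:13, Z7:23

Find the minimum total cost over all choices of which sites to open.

115

Open {#4, #5}: assign each demand point to its cheapest open site.
  Z1→#4 7, Z2→#4 12, Z3→#5 7, Z4→#4 10, Z5→#4 5, Z6→#4 10, Z7→#4 22
  response time 73, fixed 42 → total 115.
Compare {#2, #4}: response time 78 + fixed 38 = 116.
Compare {#2, #3}: response time 84 + fixed 36 = 120.
Compare {#3, #4, #5}: response time 62 + fixed 62 = 124.
All other subsets cost ≥ 116. Minimum total cost: 115.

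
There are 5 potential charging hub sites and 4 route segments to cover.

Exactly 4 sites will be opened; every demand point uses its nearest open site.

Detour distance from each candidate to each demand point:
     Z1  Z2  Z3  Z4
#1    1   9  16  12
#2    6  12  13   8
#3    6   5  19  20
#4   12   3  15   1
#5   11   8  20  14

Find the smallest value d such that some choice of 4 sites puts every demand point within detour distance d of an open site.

Open {#1, #2, #3, #4}.
  Farthest demand point is Z3 at detour distance 13 (to #2); all others are ≤ 13.
With {#1, #2, #3, #5} the worst case is 13.
With {#1, #2, #4, #5} the worst case is 13.
No size-4 selection achieves below 13.

13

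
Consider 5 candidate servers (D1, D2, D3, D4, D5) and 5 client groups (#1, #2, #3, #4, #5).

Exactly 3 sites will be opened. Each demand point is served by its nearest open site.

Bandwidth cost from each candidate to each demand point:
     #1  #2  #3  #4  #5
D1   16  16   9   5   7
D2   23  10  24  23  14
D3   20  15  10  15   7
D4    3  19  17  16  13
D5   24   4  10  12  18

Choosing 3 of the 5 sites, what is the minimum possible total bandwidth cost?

28

Open {D1, D4, D5}.
  #1→D4 3, #2→D5 4, #3→D1 9, #4→D1 5, #5→D1 7  ⇒ total 28.
Compare {D1, D2, D4}: total 34.
Compare {D3, D4, D5}: total 36.
No size-3 selection does better; minimum is 28.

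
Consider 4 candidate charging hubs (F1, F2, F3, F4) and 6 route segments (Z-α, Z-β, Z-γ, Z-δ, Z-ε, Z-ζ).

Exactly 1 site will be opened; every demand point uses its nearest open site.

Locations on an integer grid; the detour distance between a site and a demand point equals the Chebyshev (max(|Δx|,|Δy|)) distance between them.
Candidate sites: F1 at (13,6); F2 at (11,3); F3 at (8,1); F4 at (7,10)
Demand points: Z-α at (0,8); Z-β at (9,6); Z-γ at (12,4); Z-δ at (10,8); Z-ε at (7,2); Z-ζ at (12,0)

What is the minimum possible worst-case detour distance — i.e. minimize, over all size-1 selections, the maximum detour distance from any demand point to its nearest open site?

Open {F3}.
  Farthest demand point is Z-α at detour distance 8 (to F3); all others are ≤ 8.
With {F4} the worst case is 10.
With {F2} the worst case is 11.
No size-1 selection achieves below 8.

8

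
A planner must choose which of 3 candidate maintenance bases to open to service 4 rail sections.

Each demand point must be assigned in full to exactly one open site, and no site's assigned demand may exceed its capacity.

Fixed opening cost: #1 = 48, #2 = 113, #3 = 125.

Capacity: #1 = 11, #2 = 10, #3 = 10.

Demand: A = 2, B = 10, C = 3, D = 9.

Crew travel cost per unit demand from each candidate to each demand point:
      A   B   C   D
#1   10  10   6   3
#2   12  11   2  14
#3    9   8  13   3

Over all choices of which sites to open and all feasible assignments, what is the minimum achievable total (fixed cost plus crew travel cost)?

419

Open {#1, #2, #3}; cheapest assignment that respects the capacities:
  #1 (cap 11, load 11): A, D — cost 2×10 + 9×3 = 47
  #2 (cap 10, load 3): C — cost 3×2 = 6
  #3 (cap 10, load 10): B — cost 10×8 = 80
  Shipping 133, fixed 286 → total 419.
  Any other capacity-feasible assignment to {#1, #2, #3} ships for at least 133.
Total demand is 24 and no other set of sites has combined capacity ≥ 24, so {#1, #2, #3} is the only feasible choice of open sites. Minimum: 419.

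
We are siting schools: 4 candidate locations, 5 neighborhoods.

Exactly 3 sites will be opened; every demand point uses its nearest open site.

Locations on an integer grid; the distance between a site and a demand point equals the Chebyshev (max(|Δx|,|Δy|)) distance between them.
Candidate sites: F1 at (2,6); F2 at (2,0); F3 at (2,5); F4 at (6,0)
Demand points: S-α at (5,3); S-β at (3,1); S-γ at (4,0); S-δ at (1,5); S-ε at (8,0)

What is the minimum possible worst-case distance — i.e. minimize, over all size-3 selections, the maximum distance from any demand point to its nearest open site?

3

Open {F1, F2, F4}.
  Farthest demand point is S-α at distance 3 (to F1); all others are ≤ 3.
With {F1, F3, F4} the worst case is 3.
With {F2, F3, F4} the worst case is 3.
No size-3 selection achieves below 3.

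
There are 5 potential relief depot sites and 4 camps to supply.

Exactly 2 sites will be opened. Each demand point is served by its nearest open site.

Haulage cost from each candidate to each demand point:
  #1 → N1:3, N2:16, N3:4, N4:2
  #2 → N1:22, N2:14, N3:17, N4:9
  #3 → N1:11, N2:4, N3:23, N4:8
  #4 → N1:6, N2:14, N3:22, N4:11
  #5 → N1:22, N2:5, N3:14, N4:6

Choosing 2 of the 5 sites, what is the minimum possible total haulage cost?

Open {#1, #3}.
  N1→#1 3, N2→#3 4, N3→#1 4, N4→#1 2  ⇒ total 13.
Compare {#1, #5}: total 14.
Compare {#1, #2}: total 23.
No size-2 selection does better; minimum is 13.

13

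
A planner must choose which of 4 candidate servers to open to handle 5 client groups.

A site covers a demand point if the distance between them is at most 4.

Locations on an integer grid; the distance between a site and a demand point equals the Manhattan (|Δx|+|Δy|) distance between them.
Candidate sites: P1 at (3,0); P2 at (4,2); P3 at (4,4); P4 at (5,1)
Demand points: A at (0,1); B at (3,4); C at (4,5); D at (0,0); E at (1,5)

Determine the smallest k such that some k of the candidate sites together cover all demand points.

Coverage sets (demand points within 4 of each site):
  P1: {A, B, D}
  P2: {B, C}
  P3: {B, C, E}
  P4: {}
No single site covers all 5 demand points.
But {P1, P3} covers everything, so the minimum is 2.

2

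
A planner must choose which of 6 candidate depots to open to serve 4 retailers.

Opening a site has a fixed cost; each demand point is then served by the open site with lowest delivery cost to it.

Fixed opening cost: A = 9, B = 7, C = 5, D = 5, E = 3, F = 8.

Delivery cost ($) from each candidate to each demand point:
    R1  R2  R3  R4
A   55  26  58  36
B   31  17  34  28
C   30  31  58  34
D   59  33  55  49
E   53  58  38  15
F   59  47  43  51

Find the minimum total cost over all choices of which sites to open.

Open {B, E}: assign each demand point to its cheapest open site.
  R1→B 31, R2→B 17, R3→B 34, R4→E 15
  delivery cost 97, fixed 10 → total 107.
Compare {B, C, E}: delivery cost 96 + fixed 15 = 111.
Compare {B, D, E}: delivery cost 97 + fixed 15 = 112.
Compare {B, E, F}: delivery cost 97 + fixed 18 = 115.
All other subsets cost ≥ 111. Minimum total cost: 107.

107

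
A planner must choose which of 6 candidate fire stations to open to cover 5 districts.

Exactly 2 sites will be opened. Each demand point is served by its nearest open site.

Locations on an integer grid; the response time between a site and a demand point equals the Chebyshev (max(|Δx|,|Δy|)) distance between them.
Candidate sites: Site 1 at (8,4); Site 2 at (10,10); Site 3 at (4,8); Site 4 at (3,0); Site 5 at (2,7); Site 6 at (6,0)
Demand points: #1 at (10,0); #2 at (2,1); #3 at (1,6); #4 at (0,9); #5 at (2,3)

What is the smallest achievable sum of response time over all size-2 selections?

Open {Site 4, Site 5}.
  #1→Site 4 7, #2→Site 4 1, #3→Site 5 1, #4→Site 5 2, #5→Site 4 3  ⇒ total 14.
Compare {Site 5, Site 6}: total 15.
Compare {Site 1, Site 5}: total 17.
No size-2 selection does better; minimum is 14.

14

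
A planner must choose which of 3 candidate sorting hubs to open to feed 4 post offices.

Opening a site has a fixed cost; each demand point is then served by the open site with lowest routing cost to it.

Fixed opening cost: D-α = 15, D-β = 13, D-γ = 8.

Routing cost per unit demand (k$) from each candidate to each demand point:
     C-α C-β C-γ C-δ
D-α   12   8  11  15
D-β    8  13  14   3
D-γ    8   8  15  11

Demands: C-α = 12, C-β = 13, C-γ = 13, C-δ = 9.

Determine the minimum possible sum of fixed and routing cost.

Open {D-α, D-β}: assign each demand point to its cheapest open site.
  C-α→D-β 12×8=96, C-β→D-α 13×8=104, C-γ→D-α 13×11=143, C-δ→D-β 9×3=27
  routing cost 370, fixed 28 → total 398.
Compare {D-α, D-β, D-γ}: routing cost 370 + fixed 36 = 406.
Compare {D-β, D-γ}: routing cost 409 + fixed 21 = 430.
Compare {D-α, D-γ}: routing cost 442 + fixed 23 = 465.
All other subsets cost ≥ 406. Minimum total cost: 398.

398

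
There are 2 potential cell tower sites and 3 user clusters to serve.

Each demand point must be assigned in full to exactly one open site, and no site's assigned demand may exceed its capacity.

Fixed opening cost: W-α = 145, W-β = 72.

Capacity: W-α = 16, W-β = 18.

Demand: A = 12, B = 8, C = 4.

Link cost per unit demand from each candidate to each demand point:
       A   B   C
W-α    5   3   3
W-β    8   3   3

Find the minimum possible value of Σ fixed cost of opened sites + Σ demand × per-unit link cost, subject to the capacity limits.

Open {W-α, W-β}; cheapest assignment that respects the capacities:
  W-α (cap 16, load 16): A, C — cost 12×5 + 4×3 = 72
  W-β (cap 18, load 8): B — cost 8×3 = 24
  Shipping 96, fixed 217 → total 313.
  Any other capacity-feasible assignment to {W-α, W-β} ships for at least 96.
Total demand is 24 and no other set of sites has combined capacity ≥ 24, so {W-α, W-β} is the only feasible choice of open sites. Minimum: 313.

313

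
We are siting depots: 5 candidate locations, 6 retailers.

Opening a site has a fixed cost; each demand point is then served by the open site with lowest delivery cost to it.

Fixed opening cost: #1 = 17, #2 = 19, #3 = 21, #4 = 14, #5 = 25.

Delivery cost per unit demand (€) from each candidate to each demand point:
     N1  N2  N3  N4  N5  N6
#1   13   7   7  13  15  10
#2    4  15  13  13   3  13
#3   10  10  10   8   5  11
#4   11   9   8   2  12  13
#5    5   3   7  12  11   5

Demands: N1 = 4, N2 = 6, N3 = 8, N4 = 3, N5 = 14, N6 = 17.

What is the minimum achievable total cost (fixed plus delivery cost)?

281

Open {#2, #4, #5}: assign each demand point to its cheapest open site.
  N1→#2 4×4=16, N2→#5 6×3=18, N3→#5 8×7=56, N4→#4 3×2=6, N5→#2 14×3=42, N6→#5 17×5=85
  delivery cost 223, fixed 58 → total 281.
Compare {#2, #5}: delivery cost 253 + fixed 44 = 297.
Compare {#1, #2, #4, #5}: delivery cost 223 + fixed 75 = 298.
Compare {#2, #3, #4, #5}: delivery cost 223 + fixed 79 = 302.
All other subsets cost ≥ 297. Minimum total cost: 281.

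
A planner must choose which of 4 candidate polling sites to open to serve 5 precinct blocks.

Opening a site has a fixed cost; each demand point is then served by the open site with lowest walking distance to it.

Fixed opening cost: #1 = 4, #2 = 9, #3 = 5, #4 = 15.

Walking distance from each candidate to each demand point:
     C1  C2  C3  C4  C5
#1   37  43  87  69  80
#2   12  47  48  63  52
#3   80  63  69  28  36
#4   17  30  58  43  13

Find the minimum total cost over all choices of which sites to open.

160

Open {#2, #3, #4}: assign each demand point to its cheapest open site.
  C1→#2 12, C2→#4 30, C3→#2 48, C4→#3 28, C5→#4 13
  walking distance 131, fixed 29 → total 160.
Compare {#1, #2, #3, #4}: walking distance 131 + fixed 33 = 164.
Compare {#3, #4}: walking distance 146 + fixed 20 = 166.
Compare {#2, #4}: walking distance 146 + fixed 24 = 170.
All other subsets cost ≥ 164. Minimum total cost: 160.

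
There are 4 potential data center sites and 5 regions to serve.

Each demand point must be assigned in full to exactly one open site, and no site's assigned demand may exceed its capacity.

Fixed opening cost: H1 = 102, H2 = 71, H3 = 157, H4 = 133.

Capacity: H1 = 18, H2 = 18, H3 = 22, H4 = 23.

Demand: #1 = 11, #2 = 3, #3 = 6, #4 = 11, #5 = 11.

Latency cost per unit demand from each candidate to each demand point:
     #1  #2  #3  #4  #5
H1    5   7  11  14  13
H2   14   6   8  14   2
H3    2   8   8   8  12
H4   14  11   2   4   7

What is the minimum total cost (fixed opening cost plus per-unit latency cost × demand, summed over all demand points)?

457

Open {H1, H2, H4}; cheapest assignment that respects the capacities:
  H1 (cap 18, load 11): #1 — cost 11×5 = 55
  H2 (cap 18, load 14): #2, #5 — cost 3×6 + 11×2 = 40
  H4 (cap 23, load 17): #3, #4 — cost 6×2 + 11×4 = 56
  Shipping 151, fixed 306 → total 457.
  Any other capacity-feasible assignment to {H1, H2, H4} ships for at least 151.
Compare {H2, H3, H4}: its best feasible assignment gives total 479.
Compare {H3, H4}: its best feasible assignment gives total 505.
Every other set of open sites that can feasibly serve all demand totals ≥ 479 even under its best assignment. Minimum: 457.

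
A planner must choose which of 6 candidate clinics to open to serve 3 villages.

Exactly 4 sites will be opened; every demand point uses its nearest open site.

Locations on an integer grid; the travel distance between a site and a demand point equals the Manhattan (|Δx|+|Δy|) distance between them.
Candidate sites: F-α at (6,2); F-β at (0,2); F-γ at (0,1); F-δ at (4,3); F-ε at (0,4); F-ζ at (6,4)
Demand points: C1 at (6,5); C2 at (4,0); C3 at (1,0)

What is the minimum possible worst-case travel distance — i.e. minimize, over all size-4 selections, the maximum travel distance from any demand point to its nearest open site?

Open {F-α, F-β, F-γ, F-δ}.
  Farthest demand point is C1 at travel distance 3 (to F-α); all others are ≤ 3.
With {F-α, F-β, F-δ, F-ε} the worst case is 3.
With {F-α, F-β, F-δ, F-ζ} the worst case is 3.
No size-4 selection achieves below 3.

3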